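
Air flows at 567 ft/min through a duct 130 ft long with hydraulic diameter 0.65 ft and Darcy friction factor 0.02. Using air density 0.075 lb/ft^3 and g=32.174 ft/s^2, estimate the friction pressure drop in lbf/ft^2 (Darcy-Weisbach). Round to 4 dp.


v_fps = 567/60 = 9.45 ft/s
dp = 0.02*(130/0.65)*0.075*9.45^2/(2*32.174) = 0.4163 lbf/ft^2

0.4163 lbf/ft^2


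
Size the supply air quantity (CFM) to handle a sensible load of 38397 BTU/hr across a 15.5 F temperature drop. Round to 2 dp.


CFM = 38397 / (1.08 * 15.5) = 2293.73

2293.73 CFM


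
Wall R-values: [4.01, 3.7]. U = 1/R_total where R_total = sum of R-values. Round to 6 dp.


R_total = 4.01 + 3.7 = 7.71
U = 1/7.71 = 0.129702

0.129702


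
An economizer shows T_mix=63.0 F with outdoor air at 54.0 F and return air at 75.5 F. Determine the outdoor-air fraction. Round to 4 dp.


frac = (63.0 - 75.5) / (54.0 - 75.5) = 0.5814

0.5814


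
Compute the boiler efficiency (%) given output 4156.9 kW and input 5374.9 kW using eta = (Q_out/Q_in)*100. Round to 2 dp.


eta = (4156.9/5374.9)*100 = 77.34 %

77.34 %


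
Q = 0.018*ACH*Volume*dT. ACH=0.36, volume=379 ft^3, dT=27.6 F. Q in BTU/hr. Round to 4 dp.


Q = 0.018 * 0.36 * 379 * 27.6 = 67.7834 BTU/hr

67.7834 BTU/hr


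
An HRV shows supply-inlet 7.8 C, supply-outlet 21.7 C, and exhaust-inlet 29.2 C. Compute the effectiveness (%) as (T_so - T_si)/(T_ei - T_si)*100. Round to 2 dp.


eff = (21.7-7.8)/(29.2-7.8)*100 = 64.95 %

64.95 %


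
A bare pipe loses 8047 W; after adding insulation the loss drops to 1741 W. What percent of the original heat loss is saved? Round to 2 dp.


Savings = ((8047-1741)/8047)*100 = 78.36 %

78.36 %


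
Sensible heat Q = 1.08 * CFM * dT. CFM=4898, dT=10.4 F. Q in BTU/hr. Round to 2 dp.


Q = 1.08 * 4898 * 10.4 = 55014.34 BTU/hr

55014.34 BTU/hr


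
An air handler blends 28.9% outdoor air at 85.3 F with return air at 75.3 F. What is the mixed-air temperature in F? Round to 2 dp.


T_mix = 75.3 + (28.9/100)*(85.3-75.3) = 78.19 F

78.19 F


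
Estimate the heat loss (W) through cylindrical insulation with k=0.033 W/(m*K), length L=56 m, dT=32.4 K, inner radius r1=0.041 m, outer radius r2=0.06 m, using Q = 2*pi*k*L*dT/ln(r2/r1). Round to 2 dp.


Q = 2*pi*0.033*56*32.4/ln(0.06/0.041) = 988.01 W

988.01 W


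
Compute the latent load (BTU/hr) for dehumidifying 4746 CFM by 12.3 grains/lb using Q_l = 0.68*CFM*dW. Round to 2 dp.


Q = 0.68 * 4746 * 12.3 = 39695.54 BTU/hr

39695.54 BTU/hr


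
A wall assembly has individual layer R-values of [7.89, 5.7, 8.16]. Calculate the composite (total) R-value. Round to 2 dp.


R_total = 7.89 + 5.7 + 8.16 = 21.75

21.75


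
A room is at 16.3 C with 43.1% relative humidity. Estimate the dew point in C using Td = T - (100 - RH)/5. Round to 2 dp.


Td = 16.3 - (100-43.1)/5 = 4.92 C

4.92 C


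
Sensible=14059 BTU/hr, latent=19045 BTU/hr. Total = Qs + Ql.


Qt = 14059 + 19045 = 33104 BTU/hr

33104 BTU/hr


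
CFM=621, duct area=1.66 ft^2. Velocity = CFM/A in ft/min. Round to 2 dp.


V = 621 / 1.66 = 374.10 ft/min

374.10 ft/min


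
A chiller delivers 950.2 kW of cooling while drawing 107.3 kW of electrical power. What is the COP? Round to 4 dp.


COP = 950.2 / 107.3 = 8.8555

8.8555


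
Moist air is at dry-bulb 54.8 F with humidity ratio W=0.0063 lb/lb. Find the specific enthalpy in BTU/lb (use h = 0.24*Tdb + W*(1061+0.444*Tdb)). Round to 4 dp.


h = 0.24*54.8 + 0.0063*(1061+0.444*54.8) = 19.9896 BTU/lb

19.9896 BTU/lb


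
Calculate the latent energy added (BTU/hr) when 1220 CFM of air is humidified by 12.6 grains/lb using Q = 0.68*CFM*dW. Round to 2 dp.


Q = 0.68 * 1220 * 12.6 = 10452.96 BTU/hr

10452.96 BTU/hr


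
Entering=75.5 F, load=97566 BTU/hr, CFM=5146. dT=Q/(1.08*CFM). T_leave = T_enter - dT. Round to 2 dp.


dT = 97566/(1.08*5146) = 17.5552
T_leave = 75.5 - 17.5552 = 57.94 F

57.94 F


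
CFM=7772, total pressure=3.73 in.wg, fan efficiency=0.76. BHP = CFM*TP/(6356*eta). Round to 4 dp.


BHP = 7772 * 3.73 / (6356 * 0.76) = 6.0013 hp

6.0013 hp


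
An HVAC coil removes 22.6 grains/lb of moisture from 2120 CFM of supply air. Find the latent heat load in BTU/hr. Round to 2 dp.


Q = 0.68 * 2120 * 22.6 = 32580.16 BTU/hr

32580.16 BTU/hr


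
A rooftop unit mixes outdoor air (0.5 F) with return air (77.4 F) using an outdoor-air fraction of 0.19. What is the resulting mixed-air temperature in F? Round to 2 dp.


T_mix = 0.19*0.5 + 0.81*77.4 = 62.79 F

62.79 F


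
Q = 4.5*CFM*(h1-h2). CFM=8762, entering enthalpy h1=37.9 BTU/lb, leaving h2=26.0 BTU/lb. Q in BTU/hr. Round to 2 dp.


Q = 4.5 * 8762 * (37.9 - 26.0) = 469205.10 BTU/hr

469205.10 BTU/hr


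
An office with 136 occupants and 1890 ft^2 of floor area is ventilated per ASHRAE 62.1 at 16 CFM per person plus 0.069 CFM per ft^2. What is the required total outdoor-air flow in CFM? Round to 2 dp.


Total = 136*16 + 1890*0.069 = 2306.41 CFM

2306.41 CFM


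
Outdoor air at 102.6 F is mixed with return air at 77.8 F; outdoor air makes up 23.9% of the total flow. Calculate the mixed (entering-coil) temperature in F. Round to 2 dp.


T_mix = 77.8 + (23.9/100)*(102.6-77.8) = 83.73 F

83.73 F


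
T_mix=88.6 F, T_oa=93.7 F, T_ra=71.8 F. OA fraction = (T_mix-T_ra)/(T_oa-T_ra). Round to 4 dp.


frac = (88.6 - 71.8) / (93.7 - 71.8) = 0.7671

0.7671


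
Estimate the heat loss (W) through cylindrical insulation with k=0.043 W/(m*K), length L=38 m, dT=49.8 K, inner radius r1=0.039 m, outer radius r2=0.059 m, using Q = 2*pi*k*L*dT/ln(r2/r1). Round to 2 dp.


Q = 2*pi*0.043*38*49.8/ln(0.059/0.039) = 1235.06 W

1235.06 W


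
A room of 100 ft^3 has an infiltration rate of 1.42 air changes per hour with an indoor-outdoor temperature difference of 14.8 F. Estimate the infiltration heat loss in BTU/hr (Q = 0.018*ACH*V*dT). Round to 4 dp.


Q = 0.018 * 1.42 * 100 * 14.8 = 37.8288 BTU/hr

37.8288 BTU/hr


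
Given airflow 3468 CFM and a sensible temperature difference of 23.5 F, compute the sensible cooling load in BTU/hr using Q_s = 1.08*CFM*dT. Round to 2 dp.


Q = 1.08 * 3468 * 23.5 = 88017.84 BTU/hr

88017.84 BTU/hr


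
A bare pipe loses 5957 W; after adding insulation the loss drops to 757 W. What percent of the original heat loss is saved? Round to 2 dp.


Savings = ((5957-757)/5957)*100 = 87.29 %

87.29 %


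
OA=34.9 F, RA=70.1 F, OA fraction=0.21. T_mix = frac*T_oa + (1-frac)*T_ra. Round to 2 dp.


T_mix = 0.21*34.9 + 0.79*70.1 = 62.71 F

62.71 F


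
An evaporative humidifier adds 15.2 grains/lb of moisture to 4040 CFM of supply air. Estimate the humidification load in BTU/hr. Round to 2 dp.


Q = 0.68 * 4040 * 15.2 = 41757.44 BTU/hr

41757.44 BTU/hr


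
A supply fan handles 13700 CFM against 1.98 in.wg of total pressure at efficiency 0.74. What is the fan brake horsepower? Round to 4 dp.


BHP = 13700 * 1.98 / (6356 * 0.74) = 5.7673 hp

5.7673 hp


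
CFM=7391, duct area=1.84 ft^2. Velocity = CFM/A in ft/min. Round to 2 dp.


V = 7391 / 1.84 = 4016.85 ft/min

4016.85 ft/min


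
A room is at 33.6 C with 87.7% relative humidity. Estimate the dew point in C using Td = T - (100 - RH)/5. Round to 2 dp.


Td = 33.6 - (100-87.7)/5 = 31.14 C

31.14 C


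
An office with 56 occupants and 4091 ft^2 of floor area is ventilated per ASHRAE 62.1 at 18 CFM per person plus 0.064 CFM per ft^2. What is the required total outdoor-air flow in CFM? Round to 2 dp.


Total = 56*18 + 4091*0.064 = 1269.82 CFM

1269.82 CFM


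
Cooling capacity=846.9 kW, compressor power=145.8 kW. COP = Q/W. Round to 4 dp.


COP = 846.9 / 145.8 = 5.8086

5.8086


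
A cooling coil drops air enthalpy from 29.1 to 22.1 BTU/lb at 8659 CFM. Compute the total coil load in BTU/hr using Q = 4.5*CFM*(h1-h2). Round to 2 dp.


Q = 4.5 * 8659 * (29.1 - 22.1) = 272758.50 BTU/hr

272758.50 BTU/hr


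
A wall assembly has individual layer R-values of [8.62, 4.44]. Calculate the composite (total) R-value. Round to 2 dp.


R_total = 8.62 + 4.44 = 13.06

13.06


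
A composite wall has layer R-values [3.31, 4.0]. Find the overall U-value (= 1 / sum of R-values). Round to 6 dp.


R_total = 3.31 + 4.0 = 7.31
U = 1/7.31 = 0.136799

0.136799


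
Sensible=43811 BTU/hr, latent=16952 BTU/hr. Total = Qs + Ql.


Qt = 43811 + 16952 = 60763 BTU/hr

60763 BTU/hr


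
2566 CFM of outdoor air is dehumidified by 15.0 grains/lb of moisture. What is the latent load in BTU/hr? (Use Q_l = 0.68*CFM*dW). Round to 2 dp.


Q = 0.68 * 2566 * 15.0 = 26173.20 BTU/hr

26173.20 BTU/hr


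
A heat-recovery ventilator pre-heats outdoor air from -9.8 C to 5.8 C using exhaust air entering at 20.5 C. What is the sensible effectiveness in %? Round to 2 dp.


eff = (5.8-(-9.8))/(20.5-(-9.8))*100 = 51.49 %

51.49 %


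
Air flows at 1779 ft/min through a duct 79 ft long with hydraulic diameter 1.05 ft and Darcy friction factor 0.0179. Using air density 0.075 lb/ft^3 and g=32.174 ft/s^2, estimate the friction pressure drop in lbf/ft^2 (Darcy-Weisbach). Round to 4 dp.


v_fps = 1779/60 = 29.65 ft/s
dp = 0.0179*(79/1.05)*0.075*29.65^2/(2*32.174) = 1.3800 lbf/ft^2

1.3800 lbf/ft^2


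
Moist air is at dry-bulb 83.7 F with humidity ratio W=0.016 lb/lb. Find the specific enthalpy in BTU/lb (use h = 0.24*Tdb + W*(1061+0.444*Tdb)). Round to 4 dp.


h = 0.24*83.7 + 0.016*(1061+0.444*83.7) = 37.6586 BTU/lb

37.6586 BTU/lb


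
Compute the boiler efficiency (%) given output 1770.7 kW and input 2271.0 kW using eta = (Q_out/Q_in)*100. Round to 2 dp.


eta = (1770.7/2271.0)*100 = 77.97 %

77.97 %


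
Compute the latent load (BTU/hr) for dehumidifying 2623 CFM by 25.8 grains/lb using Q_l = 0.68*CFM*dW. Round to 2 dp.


Q = 0.68 * 2623 * 25.8 = 46017.91 BTU/hr

46017.91 BTU/hr


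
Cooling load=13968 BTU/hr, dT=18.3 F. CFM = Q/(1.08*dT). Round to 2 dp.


CFM = 13968 / (1.08 * 18.3) = 706.74

706.74 CFM


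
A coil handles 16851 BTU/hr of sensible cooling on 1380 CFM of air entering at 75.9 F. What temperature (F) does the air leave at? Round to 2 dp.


dT = 16851/(1.08*1380) = 11.3064
T_leave = 75.9 - 11.3064 = 64.59 F

64.59 F


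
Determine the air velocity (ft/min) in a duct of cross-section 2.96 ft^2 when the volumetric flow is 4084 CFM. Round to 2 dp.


V = 4084 / 2.96 = 1379.73 ft/min

1379.73 ft/min


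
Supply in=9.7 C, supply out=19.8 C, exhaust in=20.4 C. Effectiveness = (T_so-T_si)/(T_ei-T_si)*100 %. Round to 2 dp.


eff = (19.8-9.7)/(20.4-9.7)*100 = 94.39 %

94.39 %


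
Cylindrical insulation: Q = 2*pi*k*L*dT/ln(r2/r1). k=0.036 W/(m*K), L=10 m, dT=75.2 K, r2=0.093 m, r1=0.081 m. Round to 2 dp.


Q = 2*pi*0.036*10*75.2/ln(0.093/0.081) = 1231.26 W

1231.26 W


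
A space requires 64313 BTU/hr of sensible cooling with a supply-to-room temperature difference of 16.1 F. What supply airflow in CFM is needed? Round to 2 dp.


CFM = 64313 / (1.08 * 16.1) = 3698.70

3698.70 CFM


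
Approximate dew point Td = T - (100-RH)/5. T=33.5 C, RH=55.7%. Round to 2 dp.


Td = 33.5 - (100-55.7)/5 = 24.64 C

24.64 C


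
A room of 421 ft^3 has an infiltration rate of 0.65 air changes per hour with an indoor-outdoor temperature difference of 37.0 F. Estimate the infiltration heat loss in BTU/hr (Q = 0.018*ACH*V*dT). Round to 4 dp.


Q = 0.018 * 0.65 * 421 * 37.0 = 182.2509 BTU/hr

182.2509 BTU/hr


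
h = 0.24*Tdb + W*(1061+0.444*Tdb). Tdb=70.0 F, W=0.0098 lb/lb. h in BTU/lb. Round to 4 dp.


h = 0.24*70.0 + 0.0098*(1061+0.444*70.0) = 27.5024 BTU/lb

27.5024 BTU/lb


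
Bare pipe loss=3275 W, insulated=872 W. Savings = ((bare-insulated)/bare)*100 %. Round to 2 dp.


Savings = ((3275-872)/3275)*100 = 73.37 %

73.37 %


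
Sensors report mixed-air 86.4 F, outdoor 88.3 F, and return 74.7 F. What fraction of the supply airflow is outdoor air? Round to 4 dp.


frac = (86.4 - 74.7) / (88.3 - 74.7) = 0.8603

0.8603


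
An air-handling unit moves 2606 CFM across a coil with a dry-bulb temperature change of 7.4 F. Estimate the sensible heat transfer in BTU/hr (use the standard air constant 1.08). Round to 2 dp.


Q = 1.08 * 2606 * 7.4 = 20827.15 BTU/hr

20827.15 BTU/hr


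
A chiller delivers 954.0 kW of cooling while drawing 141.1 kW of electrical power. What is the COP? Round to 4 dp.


COP = 954.0 / 141.1 = 6.7612

6.7612


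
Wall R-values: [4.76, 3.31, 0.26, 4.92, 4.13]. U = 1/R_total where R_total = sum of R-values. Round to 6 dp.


R_total = 4.76 + 3.31 + 0.26 + 4.92 + 4.13 = 17.38
U = 1/17.38 = 0.057537

0.057537


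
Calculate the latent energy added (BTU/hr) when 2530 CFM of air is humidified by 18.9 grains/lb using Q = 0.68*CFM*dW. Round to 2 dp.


Q = 0.68 * 2530 * 18.9 = 32515.56 BTU/hr

32515.56 BTU/hr


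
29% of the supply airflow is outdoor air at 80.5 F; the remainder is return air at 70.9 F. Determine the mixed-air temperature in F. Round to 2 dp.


T_mix = 0.29*80.5 + 0.71*70.9 = 73.68 F

73.68 F


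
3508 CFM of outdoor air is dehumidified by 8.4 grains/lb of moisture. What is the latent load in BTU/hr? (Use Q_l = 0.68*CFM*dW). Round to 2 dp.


Q = 0.68 * 3508 * 8.4 = 20037.70 BTU/hr

20037.70 BTU/hr


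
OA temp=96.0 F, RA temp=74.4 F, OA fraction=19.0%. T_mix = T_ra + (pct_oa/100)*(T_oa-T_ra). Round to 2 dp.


T_mix = 74.4 + (19.0/100)*(96.0-74.4) = 78.50 F

78.50 F


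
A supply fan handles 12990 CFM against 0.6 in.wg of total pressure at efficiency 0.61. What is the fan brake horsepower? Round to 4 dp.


BHP = 12990 * 0.6 / (6356 * 0.61) = 2.0102 hp

2.0102 hp


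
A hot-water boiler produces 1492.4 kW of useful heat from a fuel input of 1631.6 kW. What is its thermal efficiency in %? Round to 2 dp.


eta = (1492.4/1631.6)*100 = 91.47 %

91.47 %


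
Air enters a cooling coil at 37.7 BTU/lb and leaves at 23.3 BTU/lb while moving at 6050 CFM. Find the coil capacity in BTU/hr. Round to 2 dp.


Q = 4.5 * 6050 * (37.7 - 23.3) = 392040.00 BTU/hr

392040.00 BTU/hr


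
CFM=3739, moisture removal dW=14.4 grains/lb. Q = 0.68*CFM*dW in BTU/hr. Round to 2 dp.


Q = 0.68 * 3739 * 14.4 = 36612.29 BTU/hr

36612.29 BTU/hr


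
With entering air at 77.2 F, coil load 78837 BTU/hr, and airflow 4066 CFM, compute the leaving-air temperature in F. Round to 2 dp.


dT = 78837/(1.08*4066) = 17.9531
T_leave = 77.2 - 17.9531 = 59.25 F

59.25 F


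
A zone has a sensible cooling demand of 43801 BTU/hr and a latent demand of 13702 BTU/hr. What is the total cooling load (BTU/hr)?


Qt = 43801 + 13702 = 57503 BTU/hr

57503 BTU/hr


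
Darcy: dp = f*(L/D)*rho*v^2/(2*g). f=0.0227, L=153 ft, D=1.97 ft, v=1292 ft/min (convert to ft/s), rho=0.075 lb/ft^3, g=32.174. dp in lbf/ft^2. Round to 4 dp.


v_fps = 1292/60 = 21.5333 ft/s
dp = 0.0227*(153/1.97)*0.075*21.5333^2/(2*32.174) = 0.9528 lbf/ft^2

0.9528 lbf/ft^2


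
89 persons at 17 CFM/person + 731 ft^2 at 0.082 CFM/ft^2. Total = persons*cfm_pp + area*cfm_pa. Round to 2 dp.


Total = 89*17 + 731*0.082 = 1572.94 CFM

1572.94 CFM


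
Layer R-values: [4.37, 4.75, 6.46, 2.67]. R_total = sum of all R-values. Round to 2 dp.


R_total = 4.37 + 4.75 + 6.46 + 2.67 = 18.25

18.25


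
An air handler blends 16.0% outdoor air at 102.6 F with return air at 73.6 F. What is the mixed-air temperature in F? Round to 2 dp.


T_mix = 73.6 + (16.0/100)*(102.6-73.6) = 78.24 F

78.24 F


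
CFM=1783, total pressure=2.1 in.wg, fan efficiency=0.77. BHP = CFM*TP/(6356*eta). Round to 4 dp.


BHP = 1783 * 2.1 / (6356 * 0.77) = 0.7651 hp

0.7651 hp


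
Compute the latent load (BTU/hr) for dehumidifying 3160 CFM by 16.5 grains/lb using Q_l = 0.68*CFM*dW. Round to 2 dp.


Q = 0.68 * 3160 * 16.5 = 35455.20 BTU/hr

35455.20 BTU/hr


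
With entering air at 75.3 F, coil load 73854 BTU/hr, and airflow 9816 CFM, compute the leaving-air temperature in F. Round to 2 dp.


dT = 73854/(1.08*9816) = 6.9665
T_leave = 75.3 - 6.9665 = 68.33 F

68.33 F


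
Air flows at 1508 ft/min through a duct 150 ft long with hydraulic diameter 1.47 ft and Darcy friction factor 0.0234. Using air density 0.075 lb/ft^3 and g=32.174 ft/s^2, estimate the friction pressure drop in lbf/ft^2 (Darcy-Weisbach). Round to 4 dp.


v_fps = 1508/60 = 25.1333 ft/s
dp = 0.0234*(150/1.47)*0.075*25.1333^2/(2*32.174) = 1.7580 lbf/ft^2

1.7580 lbf/ft^2


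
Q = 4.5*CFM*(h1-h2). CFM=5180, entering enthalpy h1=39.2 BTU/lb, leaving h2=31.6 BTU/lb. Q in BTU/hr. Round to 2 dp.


Q = 4.5 * 5180 * (39.2 - 31.6) = 177156.00 BTU/hr

177156.00 BTU/hr


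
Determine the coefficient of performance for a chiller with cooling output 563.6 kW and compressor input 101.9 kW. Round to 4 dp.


COP = 563.6 / 101.9 = 5.5309

5.5309


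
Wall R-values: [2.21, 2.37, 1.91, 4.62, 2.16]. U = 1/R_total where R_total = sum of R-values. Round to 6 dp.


R_total = 2.21 + 2.37 + 1.91 + 4.62 + 2.16 = 13.27
U = 1/13.27 = 0.075358

0.075358


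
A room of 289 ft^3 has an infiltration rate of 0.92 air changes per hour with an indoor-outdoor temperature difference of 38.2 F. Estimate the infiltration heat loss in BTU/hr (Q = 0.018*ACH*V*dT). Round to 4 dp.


Q = 0.018 * 0.92 * 289 * 38.2 = 182.8191 BTU/hr

182.8191 BTU/hr


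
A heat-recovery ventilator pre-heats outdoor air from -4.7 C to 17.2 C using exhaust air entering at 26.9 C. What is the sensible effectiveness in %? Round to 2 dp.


eff = (17.2-(-4.7))/(26.9-(-4.7))*100 = 69.30 %

69.30 %


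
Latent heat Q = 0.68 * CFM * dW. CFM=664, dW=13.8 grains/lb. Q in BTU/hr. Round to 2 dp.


Q = 0.68 * 664 * 13.8 = 6230.98 BTU/hr

6230.98 BTU/hr


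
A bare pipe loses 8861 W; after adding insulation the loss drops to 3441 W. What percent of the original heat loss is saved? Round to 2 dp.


Savings = ((8861-3441)/8861)*100 = 61.17 %

61.17 %


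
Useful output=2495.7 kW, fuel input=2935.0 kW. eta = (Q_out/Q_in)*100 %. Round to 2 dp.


eta = (2495.7/2935.0)*100 = 85.03 %

85.03 %


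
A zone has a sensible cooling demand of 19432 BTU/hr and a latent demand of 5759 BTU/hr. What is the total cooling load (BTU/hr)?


Qt = 19432 + 5759 = 25191 BTU/hr

25191 BTU/hr


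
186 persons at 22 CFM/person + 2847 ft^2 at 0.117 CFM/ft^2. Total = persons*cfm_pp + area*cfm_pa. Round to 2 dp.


Total = 186*22 + 2847*0.117 = 4425.10 CFM

4425.10 CFM


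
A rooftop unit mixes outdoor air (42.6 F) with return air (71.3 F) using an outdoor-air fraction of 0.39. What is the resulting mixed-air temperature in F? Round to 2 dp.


T_mix = 0.39*42.6 + 0.61*71.3 = 60.11 F

60.11 F


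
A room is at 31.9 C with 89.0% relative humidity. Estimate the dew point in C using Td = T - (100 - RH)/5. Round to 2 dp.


Td = 31.9 - (100-89.0)/5 = 29.70 C

29.70 C


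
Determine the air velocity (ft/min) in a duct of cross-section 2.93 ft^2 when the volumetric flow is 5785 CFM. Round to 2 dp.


V = 5785 / 2.93 = 1974.40 ft/min

1974.40 ft/min


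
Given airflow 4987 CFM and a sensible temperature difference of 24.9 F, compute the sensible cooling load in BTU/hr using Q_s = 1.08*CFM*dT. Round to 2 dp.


Q = 1.08 * 4987 * 24.9 = 134110.40 BTU/hr

134110.40 BTU/hr


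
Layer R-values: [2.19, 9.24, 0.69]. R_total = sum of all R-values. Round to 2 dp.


R_total = 2.19 + 9.24 + 0.69 = 12.12

12.12


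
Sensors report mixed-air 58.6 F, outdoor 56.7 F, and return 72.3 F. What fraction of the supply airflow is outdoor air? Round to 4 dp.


frac = (58.6 - 72.3) / (56.7 - 72.3) = 0.8782

0.8782


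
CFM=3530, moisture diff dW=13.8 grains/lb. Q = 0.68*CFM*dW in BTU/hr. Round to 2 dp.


Q = 0.68 * 3530 * 13.8 = 33125.52 BTU/hr

33125.52 BTU/hr


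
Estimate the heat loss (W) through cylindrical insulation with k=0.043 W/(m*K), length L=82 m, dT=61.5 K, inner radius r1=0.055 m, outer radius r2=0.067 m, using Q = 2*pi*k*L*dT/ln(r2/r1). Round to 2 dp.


Q = 2*pi*0.043*82*61.5/ln(0.067/0.055) = 6903.66 W

6903.66 W


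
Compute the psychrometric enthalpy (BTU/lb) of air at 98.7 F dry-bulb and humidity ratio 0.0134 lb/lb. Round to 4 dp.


h = 0.24*98.7 + 0.0134*(1061+0.444*98.7) = 38.4926 BTU/lb

38.4926 BTU/lb


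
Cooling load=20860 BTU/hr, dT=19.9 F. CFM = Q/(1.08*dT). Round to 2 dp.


CFM = 20860 / (1.08 * 19.9) = 970.59

970.59 CFM


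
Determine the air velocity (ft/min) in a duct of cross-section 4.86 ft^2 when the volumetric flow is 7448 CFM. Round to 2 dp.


V = 7448 / 4.86 = 1532.51 ft/min

1532.51 ft/min


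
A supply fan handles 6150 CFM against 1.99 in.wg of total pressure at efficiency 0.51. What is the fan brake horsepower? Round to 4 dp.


BHP = 6150 * 1.99 / (6356 * 0.51) = 3.7755 hp

3.7755 hp


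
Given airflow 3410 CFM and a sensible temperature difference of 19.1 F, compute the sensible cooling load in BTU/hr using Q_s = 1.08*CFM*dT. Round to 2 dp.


Q = 1.08 * 3410 * 19.1 = 70341.48 BTU/hr

70341.48 BTU/hr


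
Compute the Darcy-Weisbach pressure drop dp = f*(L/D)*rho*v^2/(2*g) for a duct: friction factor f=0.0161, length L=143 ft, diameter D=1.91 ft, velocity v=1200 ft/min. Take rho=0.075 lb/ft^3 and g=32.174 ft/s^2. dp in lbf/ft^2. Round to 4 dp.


v_fps = 1200/60 = 20.0 ft/s
dp = 0.0161*(143/1.91)*0.075*20.0^2/(2*32.174) = 0.5620 lbf/ft^2

0.5620 lbf/ft^2


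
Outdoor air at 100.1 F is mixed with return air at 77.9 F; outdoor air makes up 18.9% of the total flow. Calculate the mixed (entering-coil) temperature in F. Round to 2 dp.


T_mix = 77.9 + (18.9/100)*(100.1-77.9) = 82.10 F

82.10 F


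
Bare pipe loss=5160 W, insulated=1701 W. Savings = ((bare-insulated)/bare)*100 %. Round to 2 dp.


Savings = ((5160-1701)/5160)*100 = 67.03 %

67.03 %


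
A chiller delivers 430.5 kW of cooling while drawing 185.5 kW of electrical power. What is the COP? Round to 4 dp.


COP = 430.5 / 185.5 = 2.3208

2.3208


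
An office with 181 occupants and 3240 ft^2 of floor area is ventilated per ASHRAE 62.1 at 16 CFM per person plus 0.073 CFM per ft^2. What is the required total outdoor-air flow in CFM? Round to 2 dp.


Total = 181*16 + 3240*0.073 = 3132.52 CFM

3132.52 CFM


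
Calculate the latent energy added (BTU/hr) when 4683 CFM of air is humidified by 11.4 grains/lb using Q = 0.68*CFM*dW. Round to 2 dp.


Q = 0.68 * 4683 * 11.4 = 36302.62 BTU/hr

36302.62 BTU/hr


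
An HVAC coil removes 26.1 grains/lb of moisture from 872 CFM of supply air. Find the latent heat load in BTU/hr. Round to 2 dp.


Q = 0.68 * 872 * 26.1 = 15476.26 BTU/hr

15476.26 BTU/hr


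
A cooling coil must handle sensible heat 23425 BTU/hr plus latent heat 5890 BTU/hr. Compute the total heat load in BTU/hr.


Qt = 23425 + 5890 = 29315 BTU/hr

29315 BTU/hr


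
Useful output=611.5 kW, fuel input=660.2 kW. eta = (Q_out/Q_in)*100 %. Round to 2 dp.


eta = (611.5/660.2)*100 = 92.62 %

92.62 %


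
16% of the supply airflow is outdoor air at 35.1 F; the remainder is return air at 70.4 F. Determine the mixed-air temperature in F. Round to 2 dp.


T_mix = 0.16*35.1 + 0.84*70.4 = 64.75 F

64.75 F


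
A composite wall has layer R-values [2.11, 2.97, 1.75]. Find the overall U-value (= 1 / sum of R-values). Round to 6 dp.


R_total = 2.11 + 2.97 + 1.75 = 6.83
U = 1/6.83 = 0.146413

0.146413


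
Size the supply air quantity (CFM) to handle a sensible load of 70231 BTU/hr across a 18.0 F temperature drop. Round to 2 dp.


CFM = 70231 / (1.08 * 18.0) = 3612.71

3612.71 CFM


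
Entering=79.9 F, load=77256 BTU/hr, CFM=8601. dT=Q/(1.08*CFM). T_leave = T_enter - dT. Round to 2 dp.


dT = 77256/(1.08*8601) = 8.3169
T_leave = 79.9 - 8.3169 = 71.58 F

71.58 F


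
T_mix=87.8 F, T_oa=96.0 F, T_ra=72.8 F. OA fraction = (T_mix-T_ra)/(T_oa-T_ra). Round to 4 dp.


frac = (87.8 - 72.8) / (96.0 - 72.8) = 0.6466

0.6466


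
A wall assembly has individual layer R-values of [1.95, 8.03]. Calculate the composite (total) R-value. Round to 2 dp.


R_total = 1.95 + 8.03 = 9.98

9.98


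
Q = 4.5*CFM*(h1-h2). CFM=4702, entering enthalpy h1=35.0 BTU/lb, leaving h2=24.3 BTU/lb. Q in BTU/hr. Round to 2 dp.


Q = 4.5 * 4702 * (35.0 - 24.3) = 226401.30 BTU/hr

226401.30 BTU/hr


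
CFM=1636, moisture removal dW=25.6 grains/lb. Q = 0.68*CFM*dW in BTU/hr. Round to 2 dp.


Q = 0.68 * 1636 * 25.6 = 28479.49 BTU/hr

28479.49 BTU/hr


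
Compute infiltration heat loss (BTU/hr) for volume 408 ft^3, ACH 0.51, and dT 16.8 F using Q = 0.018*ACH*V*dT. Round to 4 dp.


Q = 0.018 * 0.51 * 408 * 16.8 = 62.9234 BTU/hr

62.9234 BTU/hr


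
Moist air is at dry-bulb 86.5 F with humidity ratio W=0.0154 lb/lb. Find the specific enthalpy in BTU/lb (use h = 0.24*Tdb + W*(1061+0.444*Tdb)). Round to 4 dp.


h = 0.24*86.5 + 0.0154*(1061+0.444*86.5) = 37.6909 BTU/lb

37.6909 BTU/lb


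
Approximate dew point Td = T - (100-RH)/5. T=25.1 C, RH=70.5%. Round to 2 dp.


Td = 25.1 - (100-70.5)/5 = 19.20 C

19.20 C


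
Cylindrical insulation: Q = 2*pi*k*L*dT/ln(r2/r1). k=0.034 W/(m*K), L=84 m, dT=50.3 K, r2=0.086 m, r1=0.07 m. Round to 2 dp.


Q = 2*pi*0.034*84*50.3/ln(0.086/0.07) = 4384.81 W

4384.81 W


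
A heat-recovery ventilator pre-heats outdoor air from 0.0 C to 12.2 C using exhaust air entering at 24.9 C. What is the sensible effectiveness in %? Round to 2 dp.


eff = (12.2-0.0)/(24.9-0.0)*100 = 49.00 %

49.00 %


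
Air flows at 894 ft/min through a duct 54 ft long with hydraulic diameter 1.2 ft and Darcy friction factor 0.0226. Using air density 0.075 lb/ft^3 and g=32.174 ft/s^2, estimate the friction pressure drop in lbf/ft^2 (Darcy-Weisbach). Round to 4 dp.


v_fps = 894/60 = 14.9 ft/s
dp = 0.0226*(54/1.2)*0.075*14.9^2/(2*32.174) = 0.2632 lbf/ft^2

0.2632 lbf/ft^2


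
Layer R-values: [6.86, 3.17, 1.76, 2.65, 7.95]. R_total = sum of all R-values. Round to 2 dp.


R_total = 6.86 + 3.17 + 1.76 + 2.65 + 7.95 = 22.39

22.39


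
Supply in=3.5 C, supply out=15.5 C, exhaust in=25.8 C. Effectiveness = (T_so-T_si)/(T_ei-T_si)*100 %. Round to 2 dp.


eff = (15.5-3.5)/(25.8-3.5)*100 = 53.81 %

53.81 %


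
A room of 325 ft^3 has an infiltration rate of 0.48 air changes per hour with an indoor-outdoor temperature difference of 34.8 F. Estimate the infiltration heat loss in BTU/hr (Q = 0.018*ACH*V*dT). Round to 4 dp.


Q = 0.018 * 0.48 * 325 * 34.8 = 97.7184 BTU/hr

97.7184 BTU/hr


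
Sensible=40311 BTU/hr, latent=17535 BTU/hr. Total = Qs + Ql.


Qt = 40311 + 17535 = 57846 BTU/hr

57846 BTU/hr


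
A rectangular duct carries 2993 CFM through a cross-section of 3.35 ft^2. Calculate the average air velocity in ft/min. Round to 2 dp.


V = 2993 / 3.35 = 893.43 ft/min

893.43 ft/min


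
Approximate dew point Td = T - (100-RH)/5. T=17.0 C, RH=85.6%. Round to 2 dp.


Td = 17.0 - (100-85.6)/5 = 14.12 C

14.12 C


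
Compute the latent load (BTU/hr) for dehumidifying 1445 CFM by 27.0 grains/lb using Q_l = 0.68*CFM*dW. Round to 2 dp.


Q = 0.68 * 1445 * 27.0 = 26530.20 BTU/hr

26530.20 BTU/hr


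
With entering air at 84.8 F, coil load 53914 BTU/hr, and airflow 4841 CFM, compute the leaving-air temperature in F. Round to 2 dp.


dT = 53914/(1.08*4841) = 10.3120
T_leave = 84.8 - 10.3120 = 74.49 F

74.49 F


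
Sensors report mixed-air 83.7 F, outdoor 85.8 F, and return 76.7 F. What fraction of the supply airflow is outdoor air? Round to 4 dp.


frac = (83.7 - 76.7) / (85.8 - 76.7) = 0.7692

0.7692


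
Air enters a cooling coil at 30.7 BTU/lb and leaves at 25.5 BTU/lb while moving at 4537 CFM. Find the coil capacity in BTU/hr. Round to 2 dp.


Q = 4.5 * 4537 * (30.7 - 25.5) = 106165.80 BTU/hr

106165.80 BTU/hr


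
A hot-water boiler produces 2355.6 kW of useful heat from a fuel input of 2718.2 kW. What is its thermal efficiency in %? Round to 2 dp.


eta = (2355.6/2718.2)*100 = 86.66 %

86.66 %


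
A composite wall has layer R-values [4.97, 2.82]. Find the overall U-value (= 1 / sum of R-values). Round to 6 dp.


R_total = 4.97 + 2.82 = 7.79
U = 1/7.79 = 0.128370

0.128370


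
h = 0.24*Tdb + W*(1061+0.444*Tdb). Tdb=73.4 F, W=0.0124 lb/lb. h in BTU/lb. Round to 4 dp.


h = 0.24*73.4 + 0.0124*(1061+0.444*73.4) = 31.1765 BTU/lb

31.1765 BTU/lb


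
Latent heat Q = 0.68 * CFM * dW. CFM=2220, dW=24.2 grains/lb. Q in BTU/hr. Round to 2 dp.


Q = 0.68 * 2220 * 24.2 = 36532.32 BTU/hr

36532.32 BTU/hr


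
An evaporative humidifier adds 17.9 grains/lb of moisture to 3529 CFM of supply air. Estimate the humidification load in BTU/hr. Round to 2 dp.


Q = 0.68 * 3529 * 17.9 = 42954.99 BTU/hr

42954.99 BTU/hr


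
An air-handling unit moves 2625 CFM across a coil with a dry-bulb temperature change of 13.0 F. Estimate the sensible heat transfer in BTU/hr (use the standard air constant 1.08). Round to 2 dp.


Q = 1.08 * 2625 * 13.0 = 36855.00 BTU/hr

36855.00 BTU/hr


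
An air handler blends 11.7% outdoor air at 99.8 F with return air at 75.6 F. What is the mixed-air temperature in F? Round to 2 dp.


T_mix = 75.6 + (11.7/100)*(99.8-75.6) = 78.43 F

78.43 F


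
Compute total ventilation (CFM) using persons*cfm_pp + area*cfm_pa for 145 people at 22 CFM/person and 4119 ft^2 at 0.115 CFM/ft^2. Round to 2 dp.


Total = 145*22 + 4119*0.115 = 3663.69 CFM

3663.69 CFM


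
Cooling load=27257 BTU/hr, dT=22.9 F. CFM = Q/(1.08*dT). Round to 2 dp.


CFM = 27257 / (1.08 * 22.9) = 1102.09

1102.09 CFM


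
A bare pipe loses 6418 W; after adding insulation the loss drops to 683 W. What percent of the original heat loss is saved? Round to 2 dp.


Savings = ((6418-683)/6418)*100 = 89.36 %

89.36 %


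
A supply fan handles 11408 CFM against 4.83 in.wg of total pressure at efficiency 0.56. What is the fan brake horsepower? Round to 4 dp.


BHP = 11408 * 4.83 / (6356 * 0.56) = 15.4805 hp

15.4805 hp


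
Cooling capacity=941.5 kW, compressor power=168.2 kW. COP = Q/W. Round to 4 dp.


COP = 941.5 / 168.2 = 5.5975

5.5975


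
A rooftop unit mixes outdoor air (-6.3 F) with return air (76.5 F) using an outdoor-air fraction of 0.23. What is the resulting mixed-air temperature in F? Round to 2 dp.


T_mix = 0.23*(-6.3) + 0.77*76.5 = 57.46 F

57.46 F


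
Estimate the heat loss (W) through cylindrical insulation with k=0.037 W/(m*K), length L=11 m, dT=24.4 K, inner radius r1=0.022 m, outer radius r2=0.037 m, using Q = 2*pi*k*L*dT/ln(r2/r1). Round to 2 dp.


Q = 2*pi*0.037*11*24.4/ln(0.037/0.022) = 120.02 W

120.02 W


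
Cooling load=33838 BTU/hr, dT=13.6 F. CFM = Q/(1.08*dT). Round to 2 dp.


CFM = 33838 / (1.08 * 13.6) = 2303.79

2303.79 CFM


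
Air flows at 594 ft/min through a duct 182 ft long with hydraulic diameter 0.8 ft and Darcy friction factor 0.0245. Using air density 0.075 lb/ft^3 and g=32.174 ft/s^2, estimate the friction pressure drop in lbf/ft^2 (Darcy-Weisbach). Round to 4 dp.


v_fps = 594/60 = 9.9 ft/s
dp = 0.0245*(182/0.8)*0.075*9.9^2/(2*32.174) = 0.6367 lbf/ft^2

0.6367 lbf/ft^2


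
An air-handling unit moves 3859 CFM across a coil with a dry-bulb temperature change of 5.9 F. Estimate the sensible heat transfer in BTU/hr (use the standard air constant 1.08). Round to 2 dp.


Q = 1.08 * 3859 * 5.9 = 24589.55 BTU/hr

24589.55 BTU/hr


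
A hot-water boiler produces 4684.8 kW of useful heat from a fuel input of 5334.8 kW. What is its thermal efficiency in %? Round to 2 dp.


eta = (4684.8/5334.8)*100 = 87.82 %

87.82 %


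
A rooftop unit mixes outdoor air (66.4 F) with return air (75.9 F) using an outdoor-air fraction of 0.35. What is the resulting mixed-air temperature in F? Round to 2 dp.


T_mix = 0.35*66.4 + 0.65*75.9 = 72.58 F

72.58 F


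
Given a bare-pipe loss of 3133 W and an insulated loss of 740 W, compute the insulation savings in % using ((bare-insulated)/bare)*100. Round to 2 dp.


Savings = ((3133-740)/3133)*100 = 76.38 %

76.38 %


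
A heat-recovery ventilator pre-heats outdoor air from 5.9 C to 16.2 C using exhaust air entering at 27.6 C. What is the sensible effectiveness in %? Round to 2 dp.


eff = (16.2-5.9)/(27.6-5.9)*100 = 47.47 %

47.47 %


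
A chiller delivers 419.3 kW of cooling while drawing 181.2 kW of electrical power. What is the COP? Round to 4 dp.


COP = 419.3 / 181.2 = 2.3140

2.3140


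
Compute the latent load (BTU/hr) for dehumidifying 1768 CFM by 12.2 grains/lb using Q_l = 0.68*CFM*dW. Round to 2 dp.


Q = 0.68 * 1768 * 12.2 = 14667.33 BTU/hr

14667.33 BTU/hr


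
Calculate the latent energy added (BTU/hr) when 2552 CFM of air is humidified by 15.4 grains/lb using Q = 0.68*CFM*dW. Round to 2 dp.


Q = 0.68 * 2552 * 15.4 = 26724.54 BTU/hr

26724.54 BTU/hr


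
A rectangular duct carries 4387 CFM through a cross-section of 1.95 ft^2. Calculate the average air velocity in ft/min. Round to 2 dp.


V = 4387 / 1.95 = 2249.74 ft/min

2249.74 ft/min


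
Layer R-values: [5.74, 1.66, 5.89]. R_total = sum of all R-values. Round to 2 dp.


R_total = 5.74 + 1.66 + 5.89 = 13.29

13.29


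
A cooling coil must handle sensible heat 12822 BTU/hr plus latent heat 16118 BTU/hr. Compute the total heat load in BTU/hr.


Qt = 12822 + 16118 = 28940 BTU/hr

28940 BTU/hr


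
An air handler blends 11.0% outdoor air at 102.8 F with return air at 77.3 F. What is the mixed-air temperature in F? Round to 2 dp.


T_mix = 77.3 + (11.0/100)*(102.8-77.3) = 80.11 F

80.11 F


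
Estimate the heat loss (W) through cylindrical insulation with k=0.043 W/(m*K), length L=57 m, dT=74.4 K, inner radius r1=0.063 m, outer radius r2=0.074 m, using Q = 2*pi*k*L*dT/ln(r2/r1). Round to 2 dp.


Q = 2*pi*0.043*57*74.4/ln(0.074/0.063) = 7119.64 W

7119.64 W


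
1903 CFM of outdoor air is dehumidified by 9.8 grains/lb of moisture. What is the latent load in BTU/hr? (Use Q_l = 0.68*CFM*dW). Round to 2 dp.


Q = 0.68 * 1903 * 9.8 = 12681.59 BTU/hr

12681.59 BTU/hr


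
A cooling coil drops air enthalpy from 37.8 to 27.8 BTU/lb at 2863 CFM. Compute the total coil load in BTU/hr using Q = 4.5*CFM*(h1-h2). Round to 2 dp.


Q = 4.5 * 2863 * (37.8 - 27.8) = 128835.00 BTU/hr

128835.00 BTU/hr


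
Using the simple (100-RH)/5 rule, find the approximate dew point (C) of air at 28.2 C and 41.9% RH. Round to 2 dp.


Td = 28.2 - (100-41.9)/5 = 16.58 C

16.58 C


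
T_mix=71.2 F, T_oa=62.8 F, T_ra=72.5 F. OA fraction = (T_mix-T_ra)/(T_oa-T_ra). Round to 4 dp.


frac = (71.2 - 72.5) / (62.8 - 72.5) = 0.1340

0.1340


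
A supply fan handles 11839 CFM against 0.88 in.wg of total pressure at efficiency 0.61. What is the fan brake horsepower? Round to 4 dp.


BHP = 11839 * 0.88 / (6356 * 0.61) = 2.6871 hp

2.6871 hp


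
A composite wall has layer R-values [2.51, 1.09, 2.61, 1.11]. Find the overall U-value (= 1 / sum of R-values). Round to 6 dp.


R_total = 2.51 + 1.09 + 2.61 + 1.11 = 7.32
U = 1/7.32 = 0.136612

0.136612


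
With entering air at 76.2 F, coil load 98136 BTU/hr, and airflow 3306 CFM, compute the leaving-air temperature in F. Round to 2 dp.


dT = 98136/(1.08*3306) = 27.4854
T_leave = 76.2 - 27.4854 = 48.71 F

48.71 F


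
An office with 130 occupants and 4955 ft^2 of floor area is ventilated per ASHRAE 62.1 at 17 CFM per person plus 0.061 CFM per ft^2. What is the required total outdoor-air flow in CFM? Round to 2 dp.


Total = 130*17 + 4955*0.061 = 2512.26 CFM

2512.26 CFM


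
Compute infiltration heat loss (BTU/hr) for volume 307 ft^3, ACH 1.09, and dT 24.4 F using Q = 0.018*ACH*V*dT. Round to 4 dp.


Q = 0.018 * 1.09 * 307 * 24.4 = 146.9695 BTU/hr

146.9695 BTU/hr


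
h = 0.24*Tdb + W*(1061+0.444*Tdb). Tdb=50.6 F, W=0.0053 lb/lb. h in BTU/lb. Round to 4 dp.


h = 0.24*50.6 + 0.0053*(1061+0.444*50.6) = 17.8864 BTU/lb

17.8864 BTU/lb


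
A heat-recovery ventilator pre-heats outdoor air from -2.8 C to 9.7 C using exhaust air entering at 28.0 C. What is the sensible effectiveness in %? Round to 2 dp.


eff = (9.7-(-2.8))/(28.0-(-2.8))*100 = 40.58 %

40.58 %


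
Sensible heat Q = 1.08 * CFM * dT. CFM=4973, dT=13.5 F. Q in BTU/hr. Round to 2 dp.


Q = 1.08 * 4973 * 13.5 = 72506.34 BTU/hr

72506.34 BTU/hr


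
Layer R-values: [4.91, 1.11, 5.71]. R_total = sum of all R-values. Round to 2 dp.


R_total = 4.91 + 1.11 + 5.71 = 11.73

11.73


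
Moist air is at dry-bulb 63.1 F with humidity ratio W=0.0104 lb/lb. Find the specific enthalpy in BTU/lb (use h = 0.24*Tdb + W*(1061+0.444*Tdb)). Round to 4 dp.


h = 0.24*63.1 + 0.0104*(1061+0.444*63.1) = 26.4698 BTU/lb

26.4698 BTU/lb


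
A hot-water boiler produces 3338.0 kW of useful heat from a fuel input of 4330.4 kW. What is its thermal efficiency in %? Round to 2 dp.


eta = (3338.0/4330.4)*100 = 77.08 %

77.08 %


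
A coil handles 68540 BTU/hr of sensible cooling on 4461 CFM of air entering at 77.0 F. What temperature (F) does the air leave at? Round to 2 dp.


dT = 68540/(1.08*4461) = 14.2262
T_leave = 77.0 - 14.2262 = 62.77 F

62.77 F


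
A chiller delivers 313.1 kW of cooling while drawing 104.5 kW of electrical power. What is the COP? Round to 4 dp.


COP = 313.1 / 104.5 = 2.9962

2.9962


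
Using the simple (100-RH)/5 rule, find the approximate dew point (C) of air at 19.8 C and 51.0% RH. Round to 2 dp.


Td = 19.8 - (100-51.0)/5 = 10.00 C

10.00 C


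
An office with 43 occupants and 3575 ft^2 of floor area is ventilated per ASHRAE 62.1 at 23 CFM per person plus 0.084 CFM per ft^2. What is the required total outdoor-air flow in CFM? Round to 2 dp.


Total = 43*23 + 3575*0.084 = 1289.30 CFM

1289.30 CFM


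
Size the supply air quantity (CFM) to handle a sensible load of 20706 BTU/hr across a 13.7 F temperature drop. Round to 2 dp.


CFM = 20706 / (1.08 * 13.7) = 1399.43

1399.43 CFM


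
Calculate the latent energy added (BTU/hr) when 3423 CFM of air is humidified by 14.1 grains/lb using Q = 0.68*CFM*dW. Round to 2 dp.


Q = 0.68 * 3423 * 14.1 = 32819.72 BTU/hr

32819.72 BTU/hr


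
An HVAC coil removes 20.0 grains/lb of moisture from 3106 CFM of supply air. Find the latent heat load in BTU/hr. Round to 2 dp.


Q = 0.68 * 3106 * 20.0 = 42241.60 BTU/hr

42241.60 BTU/hr


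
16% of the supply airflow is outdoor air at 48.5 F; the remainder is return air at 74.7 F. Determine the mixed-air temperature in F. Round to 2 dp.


T_mix = 0.16*48.5 + 0.84*74.7 = 70.51 F

70.51 F


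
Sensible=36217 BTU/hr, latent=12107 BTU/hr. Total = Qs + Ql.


Qt = 36217 + 12107 = 48324 BTU/hr

48324 BTU/hr


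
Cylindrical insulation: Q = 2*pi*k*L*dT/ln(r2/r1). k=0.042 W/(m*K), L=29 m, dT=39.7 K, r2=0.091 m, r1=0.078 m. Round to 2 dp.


Q = 2*pi*0.042*29*39.7/ln(0.091/0.078) = 1970.93 W

1970.93 W


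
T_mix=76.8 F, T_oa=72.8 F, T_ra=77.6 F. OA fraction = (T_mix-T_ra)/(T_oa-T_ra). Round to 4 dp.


frac = (76.8 - 77.6) / (72.8 - 77.6) = 0.1667

0.1667


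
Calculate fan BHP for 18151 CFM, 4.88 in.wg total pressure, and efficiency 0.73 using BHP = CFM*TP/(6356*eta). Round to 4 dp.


BHP = 18151 * 4.88 / (6356 * 0.73) = 19.0903 hp

19.0903 hp


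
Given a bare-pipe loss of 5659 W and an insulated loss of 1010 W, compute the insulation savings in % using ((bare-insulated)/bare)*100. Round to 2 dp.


Savings = ((5659-1010)/5659)*100 = 82.15 %

82.15 %


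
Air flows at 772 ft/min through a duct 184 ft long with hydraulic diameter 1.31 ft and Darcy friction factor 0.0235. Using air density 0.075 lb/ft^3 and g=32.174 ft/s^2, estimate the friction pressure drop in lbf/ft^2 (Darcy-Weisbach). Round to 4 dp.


v_fps = 772/60 = 12.8667 ft/s
dp = 0.0235*(184/1.31)*0.075*12.8667^2/(2*32.174) = 0.6369 lbf/ft^2

0.6369 lbf/ft^2
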